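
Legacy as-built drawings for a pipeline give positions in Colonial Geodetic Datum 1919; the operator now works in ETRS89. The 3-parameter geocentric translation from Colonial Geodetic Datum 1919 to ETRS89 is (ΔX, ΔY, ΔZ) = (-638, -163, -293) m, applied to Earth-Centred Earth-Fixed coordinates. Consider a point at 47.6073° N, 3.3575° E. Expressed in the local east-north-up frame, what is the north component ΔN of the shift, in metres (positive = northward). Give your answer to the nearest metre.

At φ = 47.6073°, λ = 3.3575°: sin φ = 0.738541, cos φ = 0.674208, sin λ = 0.058566, cos λ = 0.998284.
ΔN = −sin φ cos λ·ΔX − sin φ sin λ·ΔY + cos φ·ΔZ = −(0.738541)(0.998284)(-638) − (0.738541)(0.058566)(-163) + (0.674208)(-293) = 279.89 m.

ΔN = 280 m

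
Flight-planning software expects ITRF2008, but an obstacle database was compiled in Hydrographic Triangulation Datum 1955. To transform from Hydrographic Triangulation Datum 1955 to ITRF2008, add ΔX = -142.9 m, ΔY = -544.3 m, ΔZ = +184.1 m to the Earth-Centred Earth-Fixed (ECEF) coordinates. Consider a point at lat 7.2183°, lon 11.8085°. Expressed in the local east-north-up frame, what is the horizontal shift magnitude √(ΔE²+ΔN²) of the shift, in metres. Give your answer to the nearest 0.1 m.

At φ = 7.2183°, λ = 11.8085°: sin φ = 0.125650, cos φ = 0.992075, sin λ = 0.204641, cos λ = 0.978837.
ΔE = −sin λ·ΔX + cos λ·ΔY = −(0.204641)·(-142.9) + (0.978837)·(-544.3) = -503.54 m.
ΔN = −sin φ cos λ·ΔX − sin φ sin λ·ΔY + cos φ·ΔZ = −(0.125650)(0.978837)(-142.9) − (0.125650)(0.204641)(-544.3) + (0.992075)(184.1) = 214.21 m.
Horizontal magnitude = √(ΔE² + ΔN²) = √((-503.54)² + 214.21²) = 547.21 m.

547.2 m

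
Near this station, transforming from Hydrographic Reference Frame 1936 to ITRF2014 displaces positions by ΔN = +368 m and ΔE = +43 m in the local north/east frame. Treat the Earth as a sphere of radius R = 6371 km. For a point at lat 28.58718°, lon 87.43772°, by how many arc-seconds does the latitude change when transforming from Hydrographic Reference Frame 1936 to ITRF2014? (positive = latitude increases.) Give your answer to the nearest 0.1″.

On a sphere of radius R, 1 rad of latitude = R, so Δφ = ΔN / R = 368.0 / 6371000 = 5.7762e-05 rad = 11.914″.

Δφ = 11.9″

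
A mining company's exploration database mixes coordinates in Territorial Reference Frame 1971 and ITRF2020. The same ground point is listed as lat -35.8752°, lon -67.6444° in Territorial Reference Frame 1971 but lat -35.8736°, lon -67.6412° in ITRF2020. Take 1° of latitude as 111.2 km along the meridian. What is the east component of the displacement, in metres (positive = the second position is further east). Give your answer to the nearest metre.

Δφ = -35.8736° − -35.8752° = +0.0016°; Δλ = -67.6412° − -67.6444° = +0.0032°.
ΔN = Δφ × 111200 = 177.9 m; ΔE = Δλ × 111200 × cos(-35.8752°) = +0.0032 × 111200 × 0.810295 = 288.3 m.

ΔE = 288 m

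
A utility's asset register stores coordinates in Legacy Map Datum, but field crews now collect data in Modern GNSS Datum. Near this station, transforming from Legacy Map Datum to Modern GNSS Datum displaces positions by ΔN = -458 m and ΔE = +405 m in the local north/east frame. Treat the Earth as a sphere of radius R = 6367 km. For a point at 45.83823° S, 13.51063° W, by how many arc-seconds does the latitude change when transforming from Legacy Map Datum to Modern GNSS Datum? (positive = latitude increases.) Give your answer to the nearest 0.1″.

On a sphere of radius R, 1 rad of latitude = R, so Δφ = ΔN / R = -458.0 / 6367000 = -7.1933e-05 rad = -14.837″.

Δφ = -14.8″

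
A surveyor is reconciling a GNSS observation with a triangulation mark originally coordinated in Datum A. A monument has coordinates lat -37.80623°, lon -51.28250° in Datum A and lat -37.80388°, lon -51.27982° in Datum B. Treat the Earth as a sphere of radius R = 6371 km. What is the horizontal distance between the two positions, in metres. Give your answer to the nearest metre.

Δφ = -37.80388° − -37.80623° = +0.00235°; Δλ = -51.27982° − -51.28250° = +0.00268°.
1° along a meridian = πR/180 = 111195 m.
ΔN = Δφ × 111195 = 261.3 m; ΔE = Δλ × 111195 × cos(-37.80623°) = +0.00268 × 111195 × 0.790088 = 235.4 m.
Distance = √(ΔE² + ΔN²) = √(235.4² + 261.3²) = 351.7 m.

352 m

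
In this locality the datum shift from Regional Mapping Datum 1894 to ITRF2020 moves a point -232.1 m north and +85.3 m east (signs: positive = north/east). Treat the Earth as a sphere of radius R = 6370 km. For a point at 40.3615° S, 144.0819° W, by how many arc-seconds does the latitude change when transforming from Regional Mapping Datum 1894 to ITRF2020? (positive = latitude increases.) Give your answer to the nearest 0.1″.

On a sphere of radius R, 1 rad of latitude = R, so Δφ = ΔN / R = -232.1 / 6370000 = -3.6436e-05 rad = -7.516″.

Δφ = -7.5″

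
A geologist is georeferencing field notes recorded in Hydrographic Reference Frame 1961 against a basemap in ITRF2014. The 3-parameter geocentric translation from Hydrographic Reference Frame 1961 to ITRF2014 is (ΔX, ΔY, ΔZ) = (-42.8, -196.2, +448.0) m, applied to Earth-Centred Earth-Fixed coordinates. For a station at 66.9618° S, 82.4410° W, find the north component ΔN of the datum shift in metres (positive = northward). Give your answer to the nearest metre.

ΔN = 349 m

At φ = -66.9618°, λ = -82.4410°: sin φ = -0.920244, cos φ = 0.391345, sin λ = -0.991310, cos λ = 0.131547.
ΔN = −sin φ cos λ·ΔX − sin φ sin λ·ΔY + cos φ·ΔZ = −(-0.920244)(0.131547)(-42.8) − (-0.920244)(-0.991310)(-196.2) + (0.391345)(448.0) = 349.12 m.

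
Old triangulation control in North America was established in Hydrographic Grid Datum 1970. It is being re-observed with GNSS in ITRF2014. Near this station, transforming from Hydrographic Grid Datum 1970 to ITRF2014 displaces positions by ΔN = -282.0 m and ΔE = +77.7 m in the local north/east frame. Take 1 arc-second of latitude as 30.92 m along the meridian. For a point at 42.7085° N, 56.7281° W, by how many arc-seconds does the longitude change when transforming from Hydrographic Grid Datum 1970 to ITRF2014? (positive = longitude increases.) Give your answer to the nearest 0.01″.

Δλ = 3.42″

At latitude 42.7085°, cos φ = 0.734814.
1″ of longitude at this latitude = 30.92 × cos φ = 22.7204 m, so Δλ = 77.7 / 22.7204 = 3.420″.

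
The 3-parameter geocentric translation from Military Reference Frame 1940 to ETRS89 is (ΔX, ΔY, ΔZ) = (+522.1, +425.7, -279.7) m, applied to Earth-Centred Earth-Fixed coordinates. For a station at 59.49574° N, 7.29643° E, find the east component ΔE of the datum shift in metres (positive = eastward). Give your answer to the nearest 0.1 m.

At φ = 59.49574°, λ = 7.29643°: sin φ = 0.861591, cos φ = 0.507602, sin λ = 0.127003, cos λ = 0.991902.
ΔE = −sin λ·ΔX + cos λ·ΔY = −(0.127003)·(522.1) + (0.991902)·(425.7) = 355.94 m.

ΔE = 355.9 m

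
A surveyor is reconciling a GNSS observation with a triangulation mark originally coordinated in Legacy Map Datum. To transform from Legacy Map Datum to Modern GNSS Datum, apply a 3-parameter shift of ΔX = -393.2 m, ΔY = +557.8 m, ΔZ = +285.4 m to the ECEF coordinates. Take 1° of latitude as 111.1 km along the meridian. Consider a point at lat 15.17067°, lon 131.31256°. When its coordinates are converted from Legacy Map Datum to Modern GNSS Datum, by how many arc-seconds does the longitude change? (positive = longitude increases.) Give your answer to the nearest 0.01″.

sin φ = 0.261695, cos φ = 0.965151, sin λ = 0.751119, cos λ = -0.660166.
East component: ΔE = −sin λ·ΔX + cos λ·ΔY = −(0.751119)(-393.2) + (-0.660166)(557.8) = -72.90 m.
1° of latitude spans 111100 m; at latitude φ, 1° of longitude spans that × cos φ = 107228.2 m, so Δλ = -72.90 / 107228.2 × 3600 = -2.448″.

Δλ = -2.45″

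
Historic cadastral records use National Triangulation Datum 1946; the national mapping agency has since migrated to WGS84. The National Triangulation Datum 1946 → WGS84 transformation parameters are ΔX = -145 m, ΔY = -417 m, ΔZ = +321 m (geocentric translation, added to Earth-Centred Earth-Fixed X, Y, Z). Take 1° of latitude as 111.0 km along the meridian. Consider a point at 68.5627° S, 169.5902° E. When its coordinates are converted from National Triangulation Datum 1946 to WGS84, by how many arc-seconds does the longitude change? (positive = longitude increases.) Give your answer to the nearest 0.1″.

Δλ = 38.7″

sin φ = -0.930818, cos φ = 0.365483, sin λ = 0.180687, cos λ = -0.983541.
East component: ΔE = −sin λ·ΔX + cos λ·ΔY = −(0.180687)(-145) + (-0.983541)(-417) = 436.34 m.
1° of latitude spans 111000 m; at latitude φ, 1° of longitude spans that × cos φ = 40568.6 m, so Δλ = 436.34 / 40568.6 × 3600 = 38.720″.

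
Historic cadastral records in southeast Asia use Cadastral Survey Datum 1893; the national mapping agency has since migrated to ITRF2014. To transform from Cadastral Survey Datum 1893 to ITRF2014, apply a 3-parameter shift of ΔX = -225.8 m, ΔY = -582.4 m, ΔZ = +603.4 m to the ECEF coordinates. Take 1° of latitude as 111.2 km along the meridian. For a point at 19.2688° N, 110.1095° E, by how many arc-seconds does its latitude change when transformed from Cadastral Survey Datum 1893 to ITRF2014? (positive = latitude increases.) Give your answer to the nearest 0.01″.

Δφ = 23.45″

sin φ = 0.330000, cos φ = 0.943981, sin λ = 0.939037, cos λ = -0.343815.
North component: ΔN = −sin φ cos λ·ΔX − sin φ sin λ·ΔY + cos φ·ΔZ = −(0.330000)(-0.343815)(-225.8) − (0.330000)(0.939037)(-582.4) + (0.943981)(603.4) = 724.45 m.
1° of latitude spans 111200 m, so Δφ = 724.45 / 111200 × 3600 = 23.454″.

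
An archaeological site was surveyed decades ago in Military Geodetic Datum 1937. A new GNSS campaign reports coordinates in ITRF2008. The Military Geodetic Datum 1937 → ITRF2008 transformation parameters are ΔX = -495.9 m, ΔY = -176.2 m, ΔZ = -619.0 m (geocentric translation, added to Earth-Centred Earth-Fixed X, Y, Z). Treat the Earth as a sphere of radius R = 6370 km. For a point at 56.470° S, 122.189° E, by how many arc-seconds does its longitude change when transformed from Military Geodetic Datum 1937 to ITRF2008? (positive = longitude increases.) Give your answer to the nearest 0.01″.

sin φ = -0.833597, cos φ = 0.552374, sin λ = 0.846295, cos λ = -0.532714.
East component: ΔE = −sin λ·ΔX + cos λ·ΔY = −(0.846295)(-495.9) + (-0.532714)(-176.2) = 513.54 m.
1° of latitude spans πR/180 = 111177 m; at latitude φ, 1° of longitude spans that × cos φ = 61411.5 m, so Δλ = 513.54 / 61411.5 × 3600 = 30.104″.

Δλ = 30.10″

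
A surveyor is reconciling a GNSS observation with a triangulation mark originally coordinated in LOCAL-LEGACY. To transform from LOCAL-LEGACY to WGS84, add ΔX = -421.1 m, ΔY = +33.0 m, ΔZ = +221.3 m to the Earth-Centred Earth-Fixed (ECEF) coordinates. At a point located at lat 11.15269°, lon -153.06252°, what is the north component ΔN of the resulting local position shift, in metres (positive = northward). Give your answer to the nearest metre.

ΔN = 147 m

At φ = 11.15269°, λ = -153.06252°: sin φ = 0.193424, cos φ = 0.981115, sin λ = -0.453018, cos λ = -0.891501.
ΔN = −sin φ cos λ·ΔX − sin φ sin λ·ΔY + cos φ·ΔZ = −(0.193424)(-0.891501)(-421.1) − (0.193424)(-0.453018)(33.0) + (0.981115)(221.3) = 147.40 m.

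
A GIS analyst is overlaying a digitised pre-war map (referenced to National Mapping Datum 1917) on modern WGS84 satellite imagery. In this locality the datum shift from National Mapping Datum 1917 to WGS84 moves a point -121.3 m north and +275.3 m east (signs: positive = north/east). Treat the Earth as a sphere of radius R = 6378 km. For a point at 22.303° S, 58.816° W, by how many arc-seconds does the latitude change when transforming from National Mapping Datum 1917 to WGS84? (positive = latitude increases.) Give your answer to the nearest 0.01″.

On a sphere of radius R, 1 rad of latitude = R, so Δφ = ΔN / R = -121.3 / 6378000 = -1.9019e-05 rad = -3.923″.

Δφ = -3.92″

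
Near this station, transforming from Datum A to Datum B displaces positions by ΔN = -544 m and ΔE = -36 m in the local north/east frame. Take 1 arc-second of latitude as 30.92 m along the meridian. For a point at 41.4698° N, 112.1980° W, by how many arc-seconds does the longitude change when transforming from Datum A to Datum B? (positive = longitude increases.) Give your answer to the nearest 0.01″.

At latitude 41.4698°, cos φ = 0.749305.
1″ of longitude at this latitude = 30.92 × cos φ = 23.1685 m, so Δλ = -36.0 / 23.1685 = -1.554″.

Δλ = -1.55″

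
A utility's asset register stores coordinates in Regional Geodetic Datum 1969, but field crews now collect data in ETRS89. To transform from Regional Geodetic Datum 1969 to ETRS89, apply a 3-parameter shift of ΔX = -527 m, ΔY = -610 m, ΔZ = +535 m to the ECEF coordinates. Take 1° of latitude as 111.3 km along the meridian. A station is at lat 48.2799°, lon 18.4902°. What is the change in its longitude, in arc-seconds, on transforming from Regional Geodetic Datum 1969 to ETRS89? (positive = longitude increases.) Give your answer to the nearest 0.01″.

Δλ = -19.99″

sin φ = 0.746405, cos φ = 0.665492, sin λ = 0.317142, cos λ = 0.948378.
East component: ΔE = −sin λ·ΔX + cos λ·ΔY = −(0.317142)(-527) + (0.948378)(-610) = -411.38 m.
1° of latitude spans 111300 m; at latitude φ, 1° of longitude spans that × cos φ = 74069.3 m, so Δλ = -411.38 / 74069.3 × 3600 = -19.994″.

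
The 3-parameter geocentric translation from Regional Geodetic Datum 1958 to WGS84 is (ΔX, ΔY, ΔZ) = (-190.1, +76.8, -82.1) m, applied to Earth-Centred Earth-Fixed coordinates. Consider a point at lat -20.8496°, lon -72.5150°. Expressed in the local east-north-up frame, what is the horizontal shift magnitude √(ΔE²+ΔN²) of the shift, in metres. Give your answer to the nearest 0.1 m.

200.5 m

At φ = -20.8496°, λ = -72.5150°: sin φ = -0.355916, cos φ = 0.934518, sin λ = -0.953796, cos λ = 0.300456.
ΔE = −sin λ·ΔX + cos λ·ΔY = −(-0.953796)·(-190.1) + (0.300456)·(76.8) = -158.24 m.
ΔN = −sin φ cos λ·ΔX − sin φ sin λ·ΔY + cos φ·ΔZ = −(-0.355916)(0.300456)(-190.1) − (-0.355916)(-0.953796)(76.8) + (0.934518)(-82.1) = -123.12 m.
Horizontal magnitude = √(ΔE² + ΔN²) = √((-158.24)² + (-123.12)²) = 200.50 m.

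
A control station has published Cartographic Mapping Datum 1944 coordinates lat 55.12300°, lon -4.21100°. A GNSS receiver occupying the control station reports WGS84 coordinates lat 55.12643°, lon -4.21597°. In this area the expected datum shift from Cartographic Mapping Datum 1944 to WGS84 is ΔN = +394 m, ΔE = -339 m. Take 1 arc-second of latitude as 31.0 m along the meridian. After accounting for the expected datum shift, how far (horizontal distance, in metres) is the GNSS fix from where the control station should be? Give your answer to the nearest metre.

25 m

Observed coordinate differences: Δφ = +0.00343°, Δλ = -0.00497°.
Converting to metres (1° lat = 111600 m, cos φ = 0.571817): observed ΔN = 382.8 m, observed ΔE = -317.2 m.
Subtracting the expected shift leaves a residual of 382.8 − (394) = -11.2 m north and -317.2 − (-339) = 21.8 m east.
Residual distance = √((-11.2)² + 21.8²) = 24.6 m.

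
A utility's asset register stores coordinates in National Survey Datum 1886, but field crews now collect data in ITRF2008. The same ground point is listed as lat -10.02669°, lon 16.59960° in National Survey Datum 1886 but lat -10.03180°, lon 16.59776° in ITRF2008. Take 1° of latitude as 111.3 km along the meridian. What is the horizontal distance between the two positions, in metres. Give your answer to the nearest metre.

Δφ = -10.03180° − -10.02669° = -0.00511°; Δλ = 16.59776° − 16.59960° = -0.00184°.
ΔN = Δφ × 111300 = -568.7 m; ΔE = Δλ × 111300 × cos(-10.02669°) = -0.00184 × 111300 × 0.984727 = -201.7 m.
Distance = √(ΔE² + ΔN²) = √((-201.7)² + (-568.7)²) = 603.4 m.

603 m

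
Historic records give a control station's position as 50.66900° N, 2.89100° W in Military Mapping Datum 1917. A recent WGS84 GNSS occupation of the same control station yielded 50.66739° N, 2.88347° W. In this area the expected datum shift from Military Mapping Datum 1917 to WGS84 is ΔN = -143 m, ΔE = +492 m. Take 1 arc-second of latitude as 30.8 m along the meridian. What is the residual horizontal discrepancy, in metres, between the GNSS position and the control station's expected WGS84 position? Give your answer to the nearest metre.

51 m

Observed coordinate differences: Δφ = -0.00161°, Δλ = +0.00753°.
Converting to metres (1° lat = 110880 m, cos φ = 0.633799): observed ΔN = -178.5 m, observed ΔE = 529.2 m.
Subtracting the expected shift leaves a residual of -178.5 − (-143) = -35.5 m north and 529.2 − (492) = 37.2 m east.
Residual distance = √((-35.5)² + 37.2²) = 51.4 m.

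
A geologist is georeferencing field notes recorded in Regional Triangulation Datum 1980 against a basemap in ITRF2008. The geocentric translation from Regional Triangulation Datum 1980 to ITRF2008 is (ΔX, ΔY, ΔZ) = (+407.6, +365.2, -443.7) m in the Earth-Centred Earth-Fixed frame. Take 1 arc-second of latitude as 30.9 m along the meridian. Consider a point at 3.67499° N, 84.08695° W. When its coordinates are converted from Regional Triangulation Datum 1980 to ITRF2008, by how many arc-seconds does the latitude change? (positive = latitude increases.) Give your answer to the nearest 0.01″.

Δφ = -13.66″

sin φ = 0.064097, cos φ = 0.997944, sin λ = -0.994679, cos λ = 0.103019.
North component: ΔN = −sin φ cos λ·ΔX − sin φ sin λ·ΔY + cos φ·ΔZ = −(0.064097)(0.103019)(407.6) − (0.064097)(-0.994679)(365.2) + (0.997944)(-443.7) = -422.20 m.
1° of latitude spans 3600 × 30.90 = 111240 m, so Δφ = -422.20 / 111240 × 3600 = -13.663″.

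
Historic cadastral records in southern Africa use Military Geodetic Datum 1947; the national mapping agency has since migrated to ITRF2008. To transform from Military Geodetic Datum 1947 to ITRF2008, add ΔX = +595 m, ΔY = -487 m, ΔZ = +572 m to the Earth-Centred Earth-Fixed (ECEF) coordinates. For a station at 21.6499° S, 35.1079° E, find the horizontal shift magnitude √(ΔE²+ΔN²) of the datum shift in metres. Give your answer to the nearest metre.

958 m

At φ = -21.6499°, λ = 35.1079°: sin φ = -0.368934, cos φ = 0.929456, sin λ = 0.575118, cos λ = 0.818070.
ΔE = −sin λ·ΔX + cos λ·ΔY = −(0.575118)·(595) + (0.818070)·(-487) = -740.60 m.
ΔN = −sin φ cos λ·ΔX − sin φ sin λ·ΔY + cos φ·ΔZ = −(-0.368934)(0.818070)(595) − (-0.368934)(0.575118)(-487) + (0.929456)(572) = 607.90 m.
Horizontal magnitude = √(ΔE² + ΔN²) = √((-740.60)² + 607.90²) = 958.13 m.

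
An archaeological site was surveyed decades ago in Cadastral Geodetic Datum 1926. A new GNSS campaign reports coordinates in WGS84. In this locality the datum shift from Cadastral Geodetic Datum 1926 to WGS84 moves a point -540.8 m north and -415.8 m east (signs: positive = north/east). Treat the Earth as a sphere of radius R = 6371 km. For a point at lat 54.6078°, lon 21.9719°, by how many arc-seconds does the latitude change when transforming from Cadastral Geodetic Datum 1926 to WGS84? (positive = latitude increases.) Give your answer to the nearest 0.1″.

Δφ = -17.5″

On a sphere of radius R, 1 rad of latitude = R, so Δφ = ΔN / R = -540.8 / 6371000 = -8.4885e-05 rad = -17.509″.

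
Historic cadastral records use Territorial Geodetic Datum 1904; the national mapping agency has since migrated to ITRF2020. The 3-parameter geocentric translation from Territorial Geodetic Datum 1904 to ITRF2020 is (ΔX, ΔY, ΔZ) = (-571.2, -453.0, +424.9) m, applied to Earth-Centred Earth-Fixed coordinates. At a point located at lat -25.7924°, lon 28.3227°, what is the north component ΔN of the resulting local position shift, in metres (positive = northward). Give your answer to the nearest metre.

ΔN = 70 m

The local north axis is (−sin φ cos λ, −sin φ sin λ, cos φ), giving ΔN = -218.783 − 93.514 + 382.570 = 70.27 m.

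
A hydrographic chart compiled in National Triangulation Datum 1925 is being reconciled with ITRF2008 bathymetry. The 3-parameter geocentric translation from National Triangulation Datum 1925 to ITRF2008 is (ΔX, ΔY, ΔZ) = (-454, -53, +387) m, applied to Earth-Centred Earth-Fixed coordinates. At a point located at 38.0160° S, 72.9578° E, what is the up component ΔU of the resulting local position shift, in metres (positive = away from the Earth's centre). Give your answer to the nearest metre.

At φ = -38.0160°, λ = 72.9578°: sin φ = -0.615882, cos φ = 0.787839, sin λ = 0.956089, cos λ = 0.293076.
ΔU = cos φ cos λ·ΔX + cos φ sin λ·ΔY + sin φ·ΔZ = (0.787839)(0.293076)(-454) + (0.787839)(0.956089)(-53) + (-0.615882)(387) = -383.10 m.

ΔU = -383 m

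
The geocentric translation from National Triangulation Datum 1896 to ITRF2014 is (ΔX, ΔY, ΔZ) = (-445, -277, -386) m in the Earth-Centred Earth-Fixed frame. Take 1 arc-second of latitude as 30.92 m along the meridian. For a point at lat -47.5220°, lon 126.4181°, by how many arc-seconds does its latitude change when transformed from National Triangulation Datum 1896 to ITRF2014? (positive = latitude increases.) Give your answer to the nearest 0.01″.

Δφ = -7.45″

sin φ = -0.737537, cos φ = 0.675307, sin λ = 0.804706, cos λ = -0.593673.
North component: ΔN = −sin φ cos λ·ΔX − sin φ sin λ·ΔY + cos φ·ΔZ = −(-0.737537)(-0.593673)(-445) − (-0.737537)(0.804706)(-277) + (0.675307)(-386) = -230.22 m.
1° of latitude spans 3600 × 30.92 = 111312 m, so Δφ = -230.22 / 111312 × 3600 = -7.446″.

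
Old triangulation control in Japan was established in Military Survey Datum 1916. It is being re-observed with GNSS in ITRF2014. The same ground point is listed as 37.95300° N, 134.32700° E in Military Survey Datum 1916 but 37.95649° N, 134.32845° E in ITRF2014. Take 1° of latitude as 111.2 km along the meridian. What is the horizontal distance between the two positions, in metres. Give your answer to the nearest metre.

408 m

Δφ = 37.95649° − 37.95300° = +0.00349°; Δλ = 134.32845° − 134.32700° = +0.00145°.
ΔN = Δφ × 111200 = 388.1 m; ΔE = Δλ × 111200 × cos(37.95300°) = +0.00145 × 111200 × 0.788516 = 127.1 m.
Distance = √(ΔE² + ΔN²) = √(127.1² + 388.1²) = 408.4 m.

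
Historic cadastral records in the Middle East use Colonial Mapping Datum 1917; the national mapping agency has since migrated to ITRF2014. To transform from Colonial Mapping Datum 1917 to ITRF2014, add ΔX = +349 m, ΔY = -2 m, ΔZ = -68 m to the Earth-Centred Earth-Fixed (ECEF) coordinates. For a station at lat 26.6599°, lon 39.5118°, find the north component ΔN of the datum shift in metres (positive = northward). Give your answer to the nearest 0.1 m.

The local north axis is (−sin φ cos λ, −sin φ sin λ, cos φ), giving ΔN = -120.811 + 0.571 − 60.771 = -181.01 m.

ΔN = -181.0 m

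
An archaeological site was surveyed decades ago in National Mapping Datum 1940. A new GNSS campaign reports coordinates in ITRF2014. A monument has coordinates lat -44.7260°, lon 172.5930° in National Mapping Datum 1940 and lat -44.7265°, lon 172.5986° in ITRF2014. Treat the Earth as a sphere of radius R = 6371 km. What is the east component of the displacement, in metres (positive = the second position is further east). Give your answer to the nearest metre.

Δφ = -44.7265° − -44.7260° = -0.0005°; Δλ = 172.5986° − 172.5930° = +0.0056°.
1° along a meridian = πR/180 = 111195 m.
ΔN = Δφ × 111195 = -55.6 m; ΔE = Δλ × 111195 × cos(-44.7260°) = +0.0056 × 111195 × 0.710480 = 442.4 m.

ΔE = 442 m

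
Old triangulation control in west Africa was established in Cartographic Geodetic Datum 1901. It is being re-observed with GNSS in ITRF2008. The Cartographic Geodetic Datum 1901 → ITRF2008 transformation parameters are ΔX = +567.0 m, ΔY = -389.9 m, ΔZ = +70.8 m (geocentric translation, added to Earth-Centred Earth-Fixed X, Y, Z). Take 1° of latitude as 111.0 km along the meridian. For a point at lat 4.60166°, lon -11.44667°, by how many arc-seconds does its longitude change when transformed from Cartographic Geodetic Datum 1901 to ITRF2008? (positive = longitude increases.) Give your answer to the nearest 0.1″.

sin φ = 0.080228, cos φ = 0.996777, sin λ = -0.198456, cos λ = 0.980110.
East component: ΔE = −sin λ·ΔX + cos λ·ΔY = −(-0.198456)(567.0) + (0.980110)(-389.9) = -269.62 m.
1° of latitude spans 111000 m; at latitude φ, 1° of longitude spans that × cos φ = 110642.2 m, so Δλ = -269.62 / 110642.2 × 3600 = -8.773″.

Δλ = -8.8″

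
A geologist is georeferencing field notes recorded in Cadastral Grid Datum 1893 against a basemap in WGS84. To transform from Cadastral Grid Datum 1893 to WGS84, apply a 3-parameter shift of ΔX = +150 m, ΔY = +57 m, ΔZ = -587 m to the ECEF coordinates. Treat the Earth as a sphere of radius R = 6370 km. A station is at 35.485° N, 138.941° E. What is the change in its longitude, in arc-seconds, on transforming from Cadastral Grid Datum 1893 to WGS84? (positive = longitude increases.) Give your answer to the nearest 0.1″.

Δλ = -5.6″

sin φ = 0.580490, cos φ = 0.814268, sin λ = 0.656836, cos λ = -0.754034.
East component: ΔE = −sin λ·ΔX + cos λ·ΔY = −(0.656836)(150) + (-0.754034)(57) = -141.51 m.
1° of latitude spans πR/180 = 111177 m; at latitude φ, 1° of longitude spans that × cos φ = 90528.2 m, so Δλ = -141.51 / 90528.2 × 3600 = -5.627″.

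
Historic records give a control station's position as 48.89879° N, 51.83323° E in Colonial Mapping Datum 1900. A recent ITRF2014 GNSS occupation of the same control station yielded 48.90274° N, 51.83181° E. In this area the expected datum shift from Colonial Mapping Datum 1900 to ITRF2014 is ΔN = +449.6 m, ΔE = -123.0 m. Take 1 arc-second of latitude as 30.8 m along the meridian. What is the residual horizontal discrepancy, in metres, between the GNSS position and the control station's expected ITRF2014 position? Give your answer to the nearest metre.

Observed coordinate differences: Δφ = +0.00395°, Δλ = -0.00142°.
Converting to metres (1° lat = 110880 m, cos φ = 0.657391): observed ΔN = 438.0 m, observed ΔE = -103.5 m.
Subtracting the expected shift leaves a residual of 438.0 − (449.6) = -11.6 m north and -103.5 − (-123.0) = 19.5 m east.
Residual distance = √((-11.6)² + 19.5²) = 22.7 m.

23 m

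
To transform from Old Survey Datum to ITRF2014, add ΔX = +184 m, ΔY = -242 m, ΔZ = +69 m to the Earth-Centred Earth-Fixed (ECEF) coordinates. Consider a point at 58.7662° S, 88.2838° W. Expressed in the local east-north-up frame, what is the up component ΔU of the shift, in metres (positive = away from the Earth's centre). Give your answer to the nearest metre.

The local up (radial) axis is (cos φ cos λ, cos φ sin λ, sin φ), giving ΔU = 2.857 + 125.428 − 58.999 = 69.29 m.

ΔU = 69 m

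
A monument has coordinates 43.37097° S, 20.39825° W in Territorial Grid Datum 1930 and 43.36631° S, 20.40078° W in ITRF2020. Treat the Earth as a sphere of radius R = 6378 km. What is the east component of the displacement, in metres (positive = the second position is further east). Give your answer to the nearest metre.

Δφ = -43.36631° − -43.37097° = +0.00466°; Δλ = -20.40078° − -20.39825° = -0.00253°.
1° along a meridian = πR/180 = 111317 m.
ΔN = Δφ × 111317 = 518.7 m; ΔE = Δλ × 111317 × cos(-43.37097°) = -0.00253 × 111317 × 0.726923 = -204.7 m.

ΔE = -205 m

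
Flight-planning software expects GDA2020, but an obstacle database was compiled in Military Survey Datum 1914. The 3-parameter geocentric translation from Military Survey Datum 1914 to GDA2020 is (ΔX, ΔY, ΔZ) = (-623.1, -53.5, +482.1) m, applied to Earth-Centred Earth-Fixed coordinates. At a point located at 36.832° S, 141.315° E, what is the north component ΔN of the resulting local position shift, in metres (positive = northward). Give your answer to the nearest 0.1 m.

ΔN = 657.4 m

The local north axis is (−sin φ cos λ, −sin φ sin λ, cos φ), giving ΔN = 291.575 − 20.046 + 385.871 = 657.40 m.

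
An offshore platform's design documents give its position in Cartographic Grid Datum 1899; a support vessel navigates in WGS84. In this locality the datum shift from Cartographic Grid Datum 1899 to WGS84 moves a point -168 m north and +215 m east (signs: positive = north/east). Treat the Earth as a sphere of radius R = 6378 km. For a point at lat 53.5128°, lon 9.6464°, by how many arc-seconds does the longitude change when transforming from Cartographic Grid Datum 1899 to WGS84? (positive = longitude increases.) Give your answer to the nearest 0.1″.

At latitude 53.5128°, cos φ = 0.594643.
One radian of longitude at latitude φ spans R cos φ, so Δλ = ΔE / (R cos φ) = 215.0 / (6378000 × 0.594643) = 5.6689e-05 rad = 11.693″.

Δλ = 11.7″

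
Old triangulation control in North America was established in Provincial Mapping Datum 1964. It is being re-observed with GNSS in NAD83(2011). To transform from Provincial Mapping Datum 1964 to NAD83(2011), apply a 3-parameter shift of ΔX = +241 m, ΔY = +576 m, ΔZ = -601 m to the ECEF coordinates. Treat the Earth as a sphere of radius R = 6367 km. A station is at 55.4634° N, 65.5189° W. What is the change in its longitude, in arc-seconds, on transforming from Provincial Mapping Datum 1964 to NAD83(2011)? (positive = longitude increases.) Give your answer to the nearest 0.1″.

Δλ = 26.2″

sin φ = 0.823764, cos φ = 0.566933, sin λ = -0.910098, cos λ = 0.414393.
East component: ΔE = −sin λ·ΔX + cos λ·ΔY = −(-0.910098)(241) + (0.414393)(576) = 458.02 m.
1° of latitude spans πR/180 = 111125 m; at latitude φ, 1° of longitude spans that × cos φ = 63000.4 m, so Δλ = 458.02 / 63000.4 × 3600 = 26.173″.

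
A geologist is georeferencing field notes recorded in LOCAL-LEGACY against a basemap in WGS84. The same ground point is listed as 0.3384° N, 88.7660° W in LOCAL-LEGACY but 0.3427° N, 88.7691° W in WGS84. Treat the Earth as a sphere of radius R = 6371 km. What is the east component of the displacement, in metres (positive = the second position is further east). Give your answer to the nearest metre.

Δφ = 0.3427° − 0.3384° = +0.0043°; Δλ = -88.7691° − -88.7660° = -0.0031°.
1° along a meridian = πR/180 = 111195 m.
ΔN = Δφ × 111195 = 478.1 m; ΔE = Δλ × 111195 × cos(0.3384°) = -0.0031 × 111195 × 0.999983 = -344.7 m.

ΔE = -345 m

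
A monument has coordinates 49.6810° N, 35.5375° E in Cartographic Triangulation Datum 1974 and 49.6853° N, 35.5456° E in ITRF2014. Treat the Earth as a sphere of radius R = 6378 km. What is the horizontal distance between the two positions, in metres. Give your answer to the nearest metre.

Δφ = 49.6853° − 49.6810° = +0.0043°; Δλ = 35.5456° − 35.5375° = +0.0081°.
1° along a meridian = πR/180 = 111317 m.
ΔN = Δφ × 111317 = 478.7 m; ΔE = Δλ × 111317 × cos(49.6810°) = +0.0081 × 111317 × 0.647043 = 583.4 m.
Distance = √(ΔE² + ΔN²) = √(583.4² + 478.7²) = 754.6 m.

755 m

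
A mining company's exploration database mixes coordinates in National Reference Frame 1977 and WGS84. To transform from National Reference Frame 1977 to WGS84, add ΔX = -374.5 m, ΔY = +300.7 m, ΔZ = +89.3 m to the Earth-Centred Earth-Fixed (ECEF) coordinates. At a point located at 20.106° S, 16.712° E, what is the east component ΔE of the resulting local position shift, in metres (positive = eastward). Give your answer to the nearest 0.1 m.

ΔE = 395.7 m

The local east axis at (φ, λ) is (−sin λ, cos λ, 0), so ΔE = −sin(16.712°)·(-374.5) + cos(16.712°)·300.7 = 395.69 m.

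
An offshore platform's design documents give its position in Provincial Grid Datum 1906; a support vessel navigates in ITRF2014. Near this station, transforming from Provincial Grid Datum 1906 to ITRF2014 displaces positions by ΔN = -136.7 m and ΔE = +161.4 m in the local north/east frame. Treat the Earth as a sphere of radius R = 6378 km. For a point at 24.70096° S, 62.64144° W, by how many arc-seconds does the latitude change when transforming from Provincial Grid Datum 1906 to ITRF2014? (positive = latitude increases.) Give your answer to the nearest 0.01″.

Δφ = -4.42″

On a sphere of radius R, 1 rad of latitude = R, so Δφ = ΔN / R = -136.7 / 6378000 = -2.1433e-05 rad = -4.421″.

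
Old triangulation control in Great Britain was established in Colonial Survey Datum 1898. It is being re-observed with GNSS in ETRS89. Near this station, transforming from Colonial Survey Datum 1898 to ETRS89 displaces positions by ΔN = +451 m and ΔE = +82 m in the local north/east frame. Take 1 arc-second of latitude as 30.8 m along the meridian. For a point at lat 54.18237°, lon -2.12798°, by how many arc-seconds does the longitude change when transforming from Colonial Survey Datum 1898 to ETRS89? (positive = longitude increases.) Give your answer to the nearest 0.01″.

Δλ = 4.55″

At latitude 54.18237°, cos φ = 0.585207.
1″ of longitude at this latitude = 30.80 × cos φ = 18.0244 m, so Δλ = 82.0 / 18.0244 = 4.549″.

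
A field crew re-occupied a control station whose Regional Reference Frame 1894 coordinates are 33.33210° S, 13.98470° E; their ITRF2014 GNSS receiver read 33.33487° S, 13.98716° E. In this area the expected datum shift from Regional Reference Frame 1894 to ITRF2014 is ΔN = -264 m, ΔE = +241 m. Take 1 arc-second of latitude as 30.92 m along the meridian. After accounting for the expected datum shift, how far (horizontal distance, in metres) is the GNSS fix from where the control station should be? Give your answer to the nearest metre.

Observed coordinate differences: Δφ = -0.00277°, Δλ = +0.00246°.
Converting to metres (1° lat = 111312 m, cos φ = 0.835500): observed ΔN = -308.3 m, observed ΔE = 228.8 m.
Subtracting the expected shift leaves a residual of -308.3 − (-264) = -44.3 m north and 228.8 − (241) = -12.2 m east.
Residual distance = √((-44.3)² + (-12.2)²) = 46.0 m.

46 m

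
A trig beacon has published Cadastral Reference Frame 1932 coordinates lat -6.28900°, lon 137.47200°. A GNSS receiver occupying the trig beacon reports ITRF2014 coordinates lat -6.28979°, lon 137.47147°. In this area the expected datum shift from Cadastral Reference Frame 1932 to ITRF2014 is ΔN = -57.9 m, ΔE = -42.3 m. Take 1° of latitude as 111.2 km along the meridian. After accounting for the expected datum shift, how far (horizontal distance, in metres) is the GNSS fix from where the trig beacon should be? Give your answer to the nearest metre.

34 m

Observed coordinate differences: Δφ = -0.00079°, Δλ = -0.00053°.
Converting to metres (1° lat = 111200 m, cos φ = 0.993982): observed ΔN = -87.8 m, observed ΔE = -58.6 m.
Subtracting the expected shift leaves a residual of -87.8 − (-57.9) = -29.9 m north and -58.6 − (-42.3) = -16.3 m east.
Residual distance = √((-29.9)² + (-16.3)²) = 34.1 m.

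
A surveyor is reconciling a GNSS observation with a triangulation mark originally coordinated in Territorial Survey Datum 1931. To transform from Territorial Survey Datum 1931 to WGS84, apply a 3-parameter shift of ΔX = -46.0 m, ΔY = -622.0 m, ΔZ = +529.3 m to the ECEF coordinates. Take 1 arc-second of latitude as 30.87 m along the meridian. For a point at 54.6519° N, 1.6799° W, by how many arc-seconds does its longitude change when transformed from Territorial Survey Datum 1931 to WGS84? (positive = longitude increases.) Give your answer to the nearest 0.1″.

sin φ = 0.815652, cos φ = 0.578543, sin λ = -0.029316, cos λ = 0.999570.
East component: ΔE = −sin λ·ΔX + cos λ·ΔY = −(-0.029316)(-46.0) + (0.999570)(-622.0) = -623.08 m.
1° of latitude spans 3600 × 30.87 = 111132 m; at latitude φ, 1° of longitude spans that × cos φ = 64294.6 m, so Δλ = -623.08 / 64294.6 × 3600 = -34.888″.

Δλ = -34.9″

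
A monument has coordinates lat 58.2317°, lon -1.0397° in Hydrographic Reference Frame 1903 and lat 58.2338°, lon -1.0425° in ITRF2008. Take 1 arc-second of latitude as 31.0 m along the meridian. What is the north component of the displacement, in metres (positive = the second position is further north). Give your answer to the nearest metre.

ΔN = 234 m

Δφ = 58.2338° − 58.2317° = +0.0021°; Δλ = -1.0425° − -1.0397° = -0.0028°.
1° of latitude = 3600 × 31.00 = 111600 m.
ΔN = Δφ × 111600 = 234.4 m; ΔE = Δλ × 111600 × cos(58.2317°) = -0.0028 × 111600 × 0.526485 = -164.5 m.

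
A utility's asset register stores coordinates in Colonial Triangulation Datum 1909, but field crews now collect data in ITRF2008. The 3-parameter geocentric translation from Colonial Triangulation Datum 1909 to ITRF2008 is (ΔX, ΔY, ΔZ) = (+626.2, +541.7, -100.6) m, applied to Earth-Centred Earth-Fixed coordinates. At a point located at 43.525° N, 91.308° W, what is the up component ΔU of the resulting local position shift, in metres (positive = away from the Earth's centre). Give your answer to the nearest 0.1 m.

ΔU = -472.3 m

The local up (radial) axis is (cos φ cos λ, cos φ sin λ, sin φ), giving ΔU = -10.364 − 392.670 − 69.280 = -472.31 m.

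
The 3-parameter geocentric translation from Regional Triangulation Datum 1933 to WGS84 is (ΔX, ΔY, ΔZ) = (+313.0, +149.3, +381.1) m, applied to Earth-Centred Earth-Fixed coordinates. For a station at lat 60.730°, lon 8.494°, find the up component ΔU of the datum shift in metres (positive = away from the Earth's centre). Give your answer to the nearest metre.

The local up (radial) axis is (cos φ cos λ, cos φ sin λ, sin φ), giving ΔU = 151.355 + 10.782 + 332.443 = 494.58 m.

ΔU = 495 m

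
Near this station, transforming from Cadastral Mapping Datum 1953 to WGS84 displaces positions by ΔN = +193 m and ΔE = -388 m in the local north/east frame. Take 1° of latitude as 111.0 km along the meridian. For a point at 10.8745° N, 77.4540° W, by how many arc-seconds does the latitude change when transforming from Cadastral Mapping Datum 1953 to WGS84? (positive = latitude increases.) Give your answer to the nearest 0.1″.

1° of latitude = 111.0 km, so Δφ = 193.0 / 111000 = 0.0017387° = 6.259″.

Δφ = 6.3″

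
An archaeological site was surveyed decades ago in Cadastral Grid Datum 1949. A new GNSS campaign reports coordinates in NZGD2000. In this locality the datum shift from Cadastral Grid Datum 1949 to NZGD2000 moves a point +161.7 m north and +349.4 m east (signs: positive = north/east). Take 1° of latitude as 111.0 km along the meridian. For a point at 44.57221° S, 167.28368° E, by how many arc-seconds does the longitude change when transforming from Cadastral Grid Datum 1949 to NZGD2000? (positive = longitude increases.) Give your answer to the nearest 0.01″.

At latitude -44.57221°, cos φ = 0.712367.
1° of longitude at this latitude = 111.0 × cos φ = 79.07 km, so Δλ = 349.4 / 79072.7 = 0.0044187° = 15.907″.

Δλ = 15.91″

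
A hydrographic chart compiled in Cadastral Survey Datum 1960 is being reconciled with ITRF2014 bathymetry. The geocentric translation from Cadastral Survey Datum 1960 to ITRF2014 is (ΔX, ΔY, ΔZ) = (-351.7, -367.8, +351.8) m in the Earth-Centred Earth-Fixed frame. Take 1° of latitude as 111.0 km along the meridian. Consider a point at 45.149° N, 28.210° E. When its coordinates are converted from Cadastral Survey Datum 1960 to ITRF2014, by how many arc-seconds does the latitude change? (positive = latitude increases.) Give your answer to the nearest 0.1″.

sin φ = 0.708943, cos φ = 0.705266, sin λ = 0.472705, cos λ = 0.881221.
North component: ΔN = −sin φ cos λ·ΔX − sin φ sin λ·ΔY + cos φ·ΔZ = −(0.708943)(0.881221)(-351.7) − (0.708943)(0.472705)(-367.8) + (0.705266)(351.8) = 591.09 m.
1° of latitude spans 111000 m, so Δφ = 591.09 / 111000 × 3600 = 19.170″.

Δφ = 19.2″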